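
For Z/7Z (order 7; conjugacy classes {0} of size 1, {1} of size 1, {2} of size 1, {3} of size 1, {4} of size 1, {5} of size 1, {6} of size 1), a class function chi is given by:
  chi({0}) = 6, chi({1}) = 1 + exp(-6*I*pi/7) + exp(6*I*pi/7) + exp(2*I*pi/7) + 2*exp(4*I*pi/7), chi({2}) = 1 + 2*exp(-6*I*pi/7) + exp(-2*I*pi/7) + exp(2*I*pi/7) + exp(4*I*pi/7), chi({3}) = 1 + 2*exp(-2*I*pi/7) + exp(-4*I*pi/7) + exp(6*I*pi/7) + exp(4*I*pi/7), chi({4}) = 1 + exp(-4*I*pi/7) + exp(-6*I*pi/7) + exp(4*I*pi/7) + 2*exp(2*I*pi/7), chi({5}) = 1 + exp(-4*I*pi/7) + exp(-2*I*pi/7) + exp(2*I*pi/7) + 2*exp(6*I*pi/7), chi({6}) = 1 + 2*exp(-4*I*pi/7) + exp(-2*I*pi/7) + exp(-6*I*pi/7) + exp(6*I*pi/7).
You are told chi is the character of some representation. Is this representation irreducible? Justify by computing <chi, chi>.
Not irreducible (reducible): <chi, chi> = 8 > 1.

Working: <chi, chi> = (1/|G|) sum_C |C| * |chi(C)|^2 = (1/7)[1*|6|^2 + 1*|1 + exp(-6*I*pi/7) + exp(6*I*pi/7) + exp(2*I*pi/7) + 2*exp(4*I*pi/7)|^2 + 1*|1 + 2*exp(-6*I*pi/7) + exp(-2*I*pi/7) + exp(2*I*pi/7) + exp(4*I*pi/7)|^2 + 1*|1 + 2*exp(-2*I*pi/7) + exp(-4*I*pi/7) + exp(6*I*pi/7) + exp(4*I*pi/7)|^2 + 1*|1 + exp(-4*I*pi/7) + exp(-6*I*pi/7) + exp(4*I*pi/7) + 2*exp(2*I*pi/7)|^2 + 1*|1 + exp(-4*I*pi/7) + exp(-2*I*pi/7) + exp(2*I*pi/7) + 2*exp(6*I*pi/7)|^2 + 1*|1 + 2*exp(-4*I*pi/7) + exp(-2*I*pi/7) + exp(-6*I*pi/7) + exp(6*I*pi/7)|^2]
  = (1/7)[(36) + (8 + 5*exp(-4*I*pi/7) + 6*exp(-2*I*pi/7) + 3*exp(-6*I*pi/7) + 3*exp(6*I*pi/7) + 6*exp(2*I*pi/7) + 5*exp(4*I*pi/7)) + (8 + 6*exp(-4*I*pi/7) + 3*exp(-2*I*pi/7) + 5*exp(-6*I*pi/7) + 5*exp(6*I*pi/7) + 3*exp(2*I*pi/7) + 6*exp(4*I*pi/7)) + (8 + 5*exp(-2*I*pi/7) + 3*exp(-4*I*pi/7) + 6*exp(-6*I*pi/7) + 6*exp(6*I*pi/7) + 3*exp(4*I*pi/7) + 5*exp(2*I*pi/7)) + (8 + 5*exp(-2*I*pi/7) + 3*exp(-4*I*pi/7) + 6*exp(-6*I*pi/7) + 6*exp(6*I*pi/7) + 3*exp(4*I*pi/7) + 5*exp(2*I*pi/7)) + (8 + 6*exp(-4*I*pi/7) + 3*exp(-2*I*pi/7) + 5*exp(-6*I*pi/7) + 5*exp(6*I*pi/7) + 3*exp(2*I*pi/7) + 6*exp(4*I*pi/7)) + (8 + 5*exp(-4*I*pi/7) + 6*exp(-2*I*pi/7) + 3*exp(-6*I*pi/7) + 3*exp(6*I*pi/7) + 6*exp(2*I*pi/7) + 5*exp(4*I*pi/7))] = 56/7 = 8.
(Exp terms are combined using exp(i*s)*conj(exp(i*t)) = exp(i*(s-t)), and sums of them are collapsed using the identity that for every m > 1 the m distinct m-th roots of unity sum to 0, e.g. 1 + exp(2*I*pi/3) + exp(-2*I*pi/3) = 0.)
A character is irreducible iff <chi, chi> = 1, so this representation is reducible.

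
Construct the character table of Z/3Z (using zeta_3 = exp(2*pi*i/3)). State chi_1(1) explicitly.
Character table of Z/3Z (irreps indexed chi_0,...,chi_2 with chi_k(m) = zeta_3^(k*m), zeta_3 = exp(2*pi*i/3)):
  irrep \ class  {0} (size 1)  {1} (size 1)    {2} (size 1)  
  chi_0          1             1               1             
  chi_1          1             exp(2*I*pi/3)   exp(-2*I*pi/3)
  chi_2          1             exp(-2*I*pi/3)  exp(2*I*pi/3) 

Spot check: chi_1(1) = zeta_3^(1*1) = zeta_3^1 = exp(2*I*pi/3).

Z/3Z is abelian, so all 3 irreducible complex representations are 1-dimensional. They are given by chi_k(m) = zeta_3^(k*m) for k = 0,...,2. Row orthogonality: sum_m chi_k(m) conj(chi_l(m)) = 3 * [k = l].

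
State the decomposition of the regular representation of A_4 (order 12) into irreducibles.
Each irreducible V_i of dimension d_i appears with multiplicity d_i, i.e. rho_reg = (direct sum over all irreducibles V_i) d_i V_i. The irreducible dimensions for A_4 are 1, 1, 1, 3: 3 irreducibles of dimension 1, each with multiplicity 1; 1 irreducible of dimension 3, with multiplicity 3. Total dimension 3*1*1 + 1*3*3 = 12 = |G|.

Justification: General theorem: in the regular representation of a finite group G, each irreducible appears with multiplicity equal to its dimension. Check: dim(rho_reg) = sum d_i^2 = 1 + 1 + 1 + 9 = 12 = |G|.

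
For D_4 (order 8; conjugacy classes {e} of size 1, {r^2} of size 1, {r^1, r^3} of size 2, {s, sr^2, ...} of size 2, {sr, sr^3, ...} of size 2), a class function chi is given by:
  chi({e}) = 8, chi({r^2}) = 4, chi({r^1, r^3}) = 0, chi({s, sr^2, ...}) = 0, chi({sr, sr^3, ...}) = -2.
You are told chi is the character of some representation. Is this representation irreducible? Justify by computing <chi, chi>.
Not irreducible (reducible): <chi, chi> = 11 > 1.

Reasoning: <chi, chi> = (1/|G|) sum_C |C| * |chi(C)|^2 = (1/8)[1*|8|^2 + 1*|4|^2 + 2*|0|^2 + 2*|0|^2 + 2*|-2|^2]
  = (1/8)[(64) + (16) + (0) + (0) + (8)] = 88/8 = 11.
A character is irreducible iff <chi, chi> = 1, so this representation is reducible.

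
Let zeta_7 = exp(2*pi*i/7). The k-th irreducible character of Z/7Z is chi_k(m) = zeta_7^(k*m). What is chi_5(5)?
chi_5(5) = zeta_7^25 = exp(-6*I*pi/7)

Solution. chi_5(5) = zeta_7^(5*5) = zeta_7^25. Since zeta_7^7 = 1, this equals zeta_7^4 = exp(2*pi*i*4/7) = exp(-6*I*pi/7).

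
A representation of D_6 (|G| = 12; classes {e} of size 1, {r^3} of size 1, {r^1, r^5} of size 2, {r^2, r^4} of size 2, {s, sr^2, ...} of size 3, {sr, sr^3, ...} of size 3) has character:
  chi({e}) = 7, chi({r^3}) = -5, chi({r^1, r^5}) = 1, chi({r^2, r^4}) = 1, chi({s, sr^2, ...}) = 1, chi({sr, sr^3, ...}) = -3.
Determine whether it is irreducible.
Not irreducible (reducible): <chi, chi> = 9 > 1.

Proof sketch: <chi, chi> = (1/|G|) sum_C |C| * |chi(C)|^2 = (1/12)[1*|7|^2 + 1*|-5|^2 + 2*|1|^2 + 2*|1|^2 + 3*|1|^2 + 3*|-3|^2]
  = (1/12)[(49) + (25) + (2) + (2) + (3) + (27)] = 108/12 = 9.
A character is irreducible iff <chi, chi> = 1, so this representation is reducible.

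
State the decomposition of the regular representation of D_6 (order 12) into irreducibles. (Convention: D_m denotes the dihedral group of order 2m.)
Each irreducible V_i of dimension d_i appears with multiplicity d_i, i.e. rho_reg = (direct sum over all irreducibles V_i) d_i V_i. The irreducible dimensions for D_6 are 1, 1, 1, 1, 2, 2: 4 irreducibles of dimension 1, each with multiplicity 1; 2 irreducibles of dimension 2, each with multiplicity 2. Total dimension 4*1*1 + 2*2*2 = 12 = |G|.

Solution. General theorem: in the regular representation of a finite group G, each irreducible appears with multiplicity equal to its dimension. Check: dim(rho_reg) = sum d_i^2 = 1 + 1 + 1 + 1 + 4 + 4 = 12 = |G|.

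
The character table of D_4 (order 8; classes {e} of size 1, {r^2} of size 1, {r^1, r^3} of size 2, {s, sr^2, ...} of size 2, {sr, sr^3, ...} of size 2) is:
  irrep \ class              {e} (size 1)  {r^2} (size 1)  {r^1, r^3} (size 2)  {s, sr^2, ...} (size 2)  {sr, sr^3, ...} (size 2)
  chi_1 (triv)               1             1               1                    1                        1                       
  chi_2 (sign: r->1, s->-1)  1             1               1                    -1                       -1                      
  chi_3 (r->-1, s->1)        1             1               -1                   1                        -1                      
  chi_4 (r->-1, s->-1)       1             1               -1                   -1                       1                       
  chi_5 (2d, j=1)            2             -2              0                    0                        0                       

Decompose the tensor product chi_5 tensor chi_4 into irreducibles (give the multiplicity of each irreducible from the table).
chi_5 tensor chi_4 = chi_5 (all other irreducibles have multiplicity 0).

Why: The character of a tensor product is the pointwise product (chi_5 * chi_4)(C) = chi_5(C) * chi_4(C):
  {e}: (2)*(1), {r^2}: (-2)*(1), {r^1, r^3}: (0)*(-1), {s, sr^2, ...}: (0)*(-1), {sr, sr^3, ...}: (0)*(1)
so (chi_5 * chi_4) takes values
  {e} -> 2, {r^2} -> -2, {r^1, r^3} -> 0, {s, sr^2, ...} -> 0, {sr, sr^3, ...} -> 0.
Now take the inner product of this character with each irreducible chi from the table, <chi_5*chi_4, chi> = (1/8) sum_C |C| (chi_5*chi_4)(C) conj(chi(C)):
  <chi_5*chi_4, chi_1> = (1/8)[1*(2)*conj(1) + 1*(-2)*conj(1) + 2*(0)*conj(1) + 2*(0)*conj(1) + 2*(0)*conj(1)]
      = (1/8)[(2) + (-2) + (0) + (0) + (0)] = 0/8 = 0
  <chi_5*chi_4, chi_2> = (1/8)[1*(2)*conj(1) + 1*(-2)*conj(1) + 2*(0)*conj(1) + 2*(0)*conj(-1) + 2*(0)*conj(-1)]
      = (1/8)[(2) + (-2) + (0) + (0) + (0)] = 0/8 = 0
  <chi_5*chi_4, chi_3> = (1/8)[1*(2)*conj(1) + 1*(-2)*conj(1) + 2*(0)*conj(-1) + 2*(0)*conj(1) + 2*(0)*conj(-1)]
      = (1/8)[(2) + (-2) + (0) + (0) + (0)] = 0/8 = 0
  <chi_5*chi_4, chi_4> = (1/8)[1*(2)*conj(1) + 1*(-2)*conj(1) + 2*(0)*conj(-1) + 2*(0)*conj(-1) + 2*(0)*conj(1)]
      = (1/8)[(2) + (-2) + (0) + (0) + (0)] = 0/8 = 0
  <chi_5*chi_4, chi_5> = (1/8)[1*(2)*conj(2) + 1*(-2)*conj(-2) + 2*(0)*conj(0) + 2*(0)*conj(0) + 2*(0)*conj(0)]
      = (1/8)[(4) + (4) + (0) + (0) + (0)] = 8/8 = 1
Hence the multiplicities are chi_5: 1. Dimension check: dim(chi_5)*dim(chi_4) = 2*1 = 2 and sum (mult * dim) = 1*2 = 2.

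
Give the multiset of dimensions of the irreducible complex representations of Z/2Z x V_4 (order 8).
Dimensions: 1, 1, 1, 1, 1, 1, 1, 1

Solution. There are 8 irreducibles (= number of conjugacy classes). Their dimensions d_i satisfy sum d_i^2 = |G| = 8: 1 + 1 + 1 + 1 + 1 + 1 + 1 + 1 = 8. (For the product with Z/2Z: each of the 2 1-dim characters of Z/2Z tensors with each irrep of V_4, giving 2 copies of each V_4-dimension.)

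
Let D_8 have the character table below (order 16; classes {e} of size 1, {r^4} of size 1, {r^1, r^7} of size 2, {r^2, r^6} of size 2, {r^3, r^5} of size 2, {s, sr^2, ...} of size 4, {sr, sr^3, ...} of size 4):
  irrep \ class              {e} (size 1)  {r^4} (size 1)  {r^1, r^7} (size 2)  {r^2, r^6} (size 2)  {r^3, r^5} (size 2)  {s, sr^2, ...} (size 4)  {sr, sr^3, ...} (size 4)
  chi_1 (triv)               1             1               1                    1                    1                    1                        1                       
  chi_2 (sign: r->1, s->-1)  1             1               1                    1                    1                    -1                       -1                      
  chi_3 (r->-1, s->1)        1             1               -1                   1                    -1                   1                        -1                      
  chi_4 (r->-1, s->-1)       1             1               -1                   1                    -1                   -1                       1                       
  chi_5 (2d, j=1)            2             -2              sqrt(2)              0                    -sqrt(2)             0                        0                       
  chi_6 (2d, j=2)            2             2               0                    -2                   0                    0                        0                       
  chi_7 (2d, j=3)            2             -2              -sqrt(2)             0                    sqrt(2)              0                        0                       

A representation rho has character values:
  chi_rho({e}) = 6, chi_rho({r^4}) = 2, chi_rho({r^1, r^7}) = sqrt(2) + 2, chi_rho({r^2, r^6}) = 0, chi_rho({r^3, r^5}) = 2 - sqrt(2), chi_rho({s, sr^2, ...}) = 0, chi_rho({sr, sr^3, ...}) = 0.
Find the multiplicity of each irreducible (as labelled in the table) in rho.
Multiplicities: chi_1: 1, chi_2: 1, chi_3: 0, chi_4: 0, chi_5: 1, chi_6: 1, chi_7: 0.

Solution. Use <chi_rho, chi> = (1/|G|) sum_C |C| * chi_rho(C) * conj(chi(C)) with |G| = 16 for each irreducible chi in the table:
  <chi_rho, chi_1> = (1/16)[1*(6)*conj(1) + 1*(2)*conj(1) + 2*(sqrt(2) + 2)*conj(1) + 2*(0)*conj(1) + 2*(2 - sqrt(2))*conj(1) + 4*(0)*conj(1) + 4*(0)*conj(1)]
      = (1/16)[(6) + (2) + (2*sqrt(2) + 4) + (0) + (4 - 2*sqrt(2)) + (0) + (0)] = 16/16 = 1
  <chi_rho, chi_2> = (1/16)[1*(6)*conj(1) + 1*(2)*conj(1) + 2*(sqrt(2) + 2)*conj(1) + 2*(0)*conj(1) + 2*(2 - sqrt(2))*conj(1) + 4*(0)*conj(-1) + 4*(0)*conj(-1)]
      = (1/16)[(6) + (2) + (2*sqrt(2) + 4) + (0) + (4 - 2*sqrt(2)) + (0) + (0)] = 16/16 = 1
  <chi_rho, chi_3> = (1/16)[1*(6)*conj(1) + 1*(2)*conj(1) + 2*(sqrt(2) + 2)*conj(-1) + 2*(0)*conj(1) + 2*(2 - sqrt(2))*conj(-1) + 4*(0)*conj(1) + 4*(0)*conj(-1)]
      = (1/16)[(6) + (2) + (-4 - 2*sqrt(2)) + (0) + (-4 + 2*sqrt(2)) + (0) + (0)] = 0/16 = 0
  <chi_rho, chi_4> = (1/16)[1*(6)*conj(1) + 1*(2)*conj(1) + 2*(sqrt(2) + 2)*conj(-1) + 2*(0)*conj(1) + 2*(2 - sqrt(2))*conj(-1) + 4*(0)*conj(-1) + 4*(0)*conj(1)]
      = (1/16)[(6) + (2) + (-4 - 2*sqrt(2)) + (0) + (-4 + 2*sqrt(2)) + (0) + (0)] = 0/16 = 0
  <chi_rho, chi_5> = (1/16)[1*(6)*conj(2) + 1*(2)*conj(-2) + 2*(sqrt(2) + 2)*conj(sqrt(2)) + 2*(0)*conj(0) + 2*(2 - sqrt(2))*conj(-sqrt(2)) + 4*(0)*conj(0) + 4*(0)*conj(0)]
      = (1/16)[(12) + (-4) + (4 + 4*sqrt(2)) + (0) + (4 - 4*sqrt(2)) + (0) + (0)] = 16/16 = 1
  <chi_rho, chi_6> = (1/16)[1*(6)*conj(2) + 1*(2)*conj(2) + 2*(sqrt(2) + 2)*conj(0) + 2*(0)*conj(-2) + 2*(2 - sqrt(2))*conj(0) + 4*(0)*conj(0) + 4*(0)*conj(0)]
      = (1/16)[(12) + (4) + (0) + (0) + (0) + (0) + (0)] = 16/16 = 1
  <chi_rho, chi_7> = (1/16)[1*(6)*conj(2) + 1*(2)*conj(-2) + 2*(sqrt(2) + 2)*conj(-sqrt(2)) + 2*(0)*conj(0) + 2*(2 - sqrt(2))*conj(sqrt(2)) + 4*(0)*conj(0) + 4*(0)*conj(0)]
      = (1/16)[(12) + (-4) + (-4*sqrt(2) - 4) + (0) + (-4 + 4*sqrt(2)) + (0) + (0)] = 0/16 = 0
Dimension check: dim(rho) = sum (mult * dim) = 1*1 + 1*1 + 0*1 + 0*1 + 1*2 + 1*2 + 0*2 = 6 = chi_rho(e) = 6.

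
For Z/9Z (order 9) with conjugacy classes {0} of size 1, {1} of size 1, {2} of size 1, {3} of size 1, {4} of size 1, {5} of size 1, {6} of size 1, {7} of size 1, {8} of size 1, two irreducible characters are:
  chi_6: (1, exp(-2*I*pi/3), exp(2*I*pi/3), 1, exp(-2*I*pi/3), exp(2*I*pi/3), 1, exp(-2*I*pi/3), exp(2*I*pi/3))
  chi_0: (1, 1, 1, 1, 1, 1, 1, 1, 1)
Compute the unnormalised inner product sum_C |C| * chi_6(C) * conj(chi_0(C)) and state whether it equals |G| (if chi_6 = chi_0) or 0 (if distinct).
Sum = 0; so <chi_6, chi_0> = 0 (distinct irreducibles are orthogonal).

Working: Compute term by term over conjugacy classes (|C| * chi_6(C) * conj(chi_0(C))):
  1*(1)*conj(1) + 1*(exp(-2*I*pi/3))*conj(1) + 1*(exp(2*I*pi/3))*conj(1) + 1*(1)*conj(1) + 1*(exp(-2*I*pi/3))*conj(1) + 1*(exp(2*I*pi/3))*conj(1) + 1*(1)*conj(1) + 1*(exp(-2*I*pi/3))*conj(1) + 1*(exp(2*I*pi/3))*conj(1)
  = (1) + (exp(-2*I*pi/3)) + (exp(2*I*pi/3)) + (1) + (exp(-2*I*pi/3)) + (exp(2*I*pi/3)) + (1) + (exp(-2*I*pi/3)) + (exp(2*I*pi/3))
  = 0.
(Exp terms are combined using exp(i*s)*conj(exp(i*t)) = exp(i*(s-t)), and sums of them are collapsed using the identity that for every m > 1 the m distinct m-th roots of unity sum to 0, e.g. 1 + exp(2*I*pi/3) + exp(-2*I*pi/3) = 0.)
Dividing by |G| = 9 gives 0/9 = 0, matching the row-orthogonality relation <chi_6, chi_0> = [chi_6 = chi_0].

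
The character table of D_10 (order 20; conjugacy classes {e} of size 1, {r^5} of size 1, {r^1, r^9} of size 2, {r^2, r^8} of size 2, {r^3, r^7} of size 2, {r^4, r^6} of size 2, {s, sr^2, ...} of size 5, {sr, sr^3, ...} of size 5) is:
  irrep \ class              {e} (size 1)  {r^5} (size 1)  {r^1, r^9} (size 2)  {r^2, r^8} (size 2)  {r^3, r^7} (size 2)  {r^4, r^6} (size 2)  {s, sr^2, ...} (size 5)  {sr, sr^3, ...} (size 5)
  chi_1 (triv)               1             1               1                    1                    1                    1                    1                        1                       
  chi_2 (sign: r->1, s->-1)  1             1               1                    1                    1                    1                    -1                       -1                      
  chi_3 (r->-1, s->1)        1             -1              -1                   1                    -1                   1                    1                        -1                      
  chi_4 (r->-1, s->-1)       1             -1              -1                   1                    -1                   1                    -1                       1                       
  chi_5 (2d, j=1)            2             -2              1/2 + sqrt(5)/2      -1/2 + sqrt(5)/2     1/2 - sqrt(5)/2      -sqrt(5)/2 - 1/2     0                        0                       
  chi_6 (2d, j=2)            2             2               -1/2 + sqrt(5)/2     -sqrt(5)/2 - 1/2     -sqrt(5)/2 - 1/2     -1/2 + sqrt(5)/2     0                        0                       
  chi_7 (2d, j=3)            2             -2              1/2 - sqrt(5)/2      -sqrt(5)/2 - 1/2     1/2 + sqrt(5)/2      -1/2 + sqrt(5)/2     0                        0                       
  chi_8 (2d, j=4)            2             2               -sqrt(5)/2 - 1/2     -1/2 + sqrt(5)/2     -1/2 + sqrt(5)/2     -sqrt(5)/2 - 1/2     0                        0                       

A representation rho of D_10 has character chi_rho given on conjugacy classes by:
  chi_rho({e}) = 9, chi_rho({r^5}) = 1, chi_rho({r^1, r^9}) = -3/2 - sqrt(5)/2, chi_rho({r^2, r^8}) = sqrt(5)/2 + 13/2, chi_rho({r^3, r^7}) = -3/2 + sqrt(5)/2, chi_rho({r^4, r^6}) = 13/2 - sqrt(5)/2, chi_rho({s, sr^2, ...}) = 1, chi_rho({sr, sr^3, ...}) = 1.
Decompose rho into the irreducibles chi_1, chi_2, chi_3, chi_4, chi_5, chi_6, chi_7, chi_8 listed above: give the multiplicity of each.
Multiplicities: chi_1: 2, chi_2: 1, chi_3: 2, chi_4: 2, chi_5: 0, chi_6: 0, chi_7: 0, chi_8: 1.

Why: Use <chi_rho, chi> = (1/|G|) sum_C |C| * chi_rho(C) * conj(chi(C)) with |G| = 20 for each irreducible chi in the table:
  <chi_rho, chi_1> = (1/20)[1*(9)*conj(1) + 1*(1)*conj(1) + 2*(-3/2 - sqrt(5)/2)*conj(1) + 2*(sqrt(5)/2 + 13/2)*conj(1) + 2*(-3/2 + sqrt(5)/2)*conj(1) + 2*(13/2 - sqrt(5)/2)*conj(1) + 5*(1)*conj(1) + 5*(1)*conj(1)]
      = (1/20)[(9) + (1) + (-3 - sqrt(5)) + (sqrt(5) + 13) + (-3 + sqrt(5)) + (13 - sqrt(5)) + (5) + (5)] = 40/20 = 2
  <chi_rho, chi_2> = (1/20)[1*(9)*conj(1) + 1*(1)*conj(1) + 2*(-3/2 - sqrt(5)/2)*conj(1) + 2*(sqrt(5)/2 + 13/2)*conj(1) + 2*(-3/2 + sqrt(5)/2)*conj(1) + 2*(13/2 - sqrt(5)/2)*conj(1) + 5*(1)*conj(-1) + 5*(1)*conj(-1)]
      = (1/20)[(9) + (1) + (-3 - sqrt(5)) + (sqrt(5) + 13) + (-3 + sqrt(5)) + (13 - sqrt(5)) + (-5) + (-5)] = 20/20 = 1
  <chi_rho, chi_3> = (1/20)[1*(9)*conj(1) + 1*(1)*conj(-1) + 2*(-3/2 - sqrt(5)/2)*conj(-1) + 2*(sqrt(5)/2 + 13/2)*conj(1) + 2*(-3/2 + sqrt(5)/2)*conj(-1) + 2*(13/2 - sqrt(5)/2)*conj(1) + 5*(1)*conj(1) + 5*(1)*conj(-1)]
      = (1/20)[(9) + (-1) + (sqrt(5) + 3) + (sqrt(5) + 13) + (3 - sqrt(5)) + (13 - sqrt(5)) + (5) + (-5)] = 40/20 = 2
  <chi_rho, chi_4> = (1/20)[1*(9)*conj(1) + 1*(1)*conj(-1) + 2*(-3/2 - sqrt(5)/2)*conj(-1) + 2*(sqrt(5)/2 + 13/2)*conj(1) + 2*(-3/2 + sqrt(5)/2)*conj(-1) + 2*(13/2 - sqrt(5)/2)*conj(1) + 5*(1)*conj(-1) + 5*(1)*conj(1)]
      = (1/20)[(9) + (-1) + (sqrt(5) + 3) + (sqrt(5) + 13) + (3 - sqrt(5)) + (13 - sqrt(5)) + (-5) + (5)] = 40/20 = 2
  <chi_rho, chi_5> = (1/20)[1*(9)*conj(2) + 1*(1)*conj(-2) + 2*(-3/2 - sqrt(5)/2)*conj(1/2 + sqrt(5)/2) + 2*(sqrt(5)/2 + 13/2)*conj(-1/2 + sqrt(5)/2) + 2*(-3/2 + sqrt(5)/2)*conj(1/2 - sqrt(5)/2) + 2*(13/2 - sqrt(5)/2)*conj(-sqrt(5)/2 - 1/2) + 5*(1)*conj(0) + 5*(1)*conj(0)]
      = (1/20)[(18) + (-2) + (-2*sqrt(5) - 4) + (-4 + 6*sqrt(5)) + (-4 + 2*sqrt(5)) + (-6*sqrt(5) - 4) + (0) + (0)] = 0/20 = 0
  <chi_rho, chi_6> = (1/20)[1*(9)*conj(2) + 1*(1)*conj(2) + 2*(-3/2 - sqrt(5)/2)*conj(-1/2 + sqrt(5)/2) + 2*(sqrt(5)/2 + 13/2)*conj(-sqrt(5)/2 - 1/2) + 2*(-3/2 + sqrt(5)/2)*conj(-sqrt(5)/2 - 1/2) + 2*(13/2 - sqrt(5)/2)*conj(-1/2 + sqrt(5)/2) + 5*(1)*conj(0) + 5*(1)*conj(0)]
      = (1/20)[(18) + (2) + (-sqrt(5) - 1) + (-7*sqrt(5) - 9) + (-1 + sqrt(5)) + (-9 + 7*sqrt(5)) + (0) + (0)] = 0/20 = 0
  <chi_rho, chi_7> = (1/20)[1*(9)*conj(2) + 1*(1)*conj(-2) + 2*(-3/2 - sqrt(5)/2)*conj(1/2 - sqrt(5)/2) + 2*(sqrt(5)/2 + 13/2)*conj(-sqrt(5)/2 - 1/2) + 2*(-3/2 + sqrt(5)/2)*conj(1/2 + sqrt(5)/2) + 2*(13/2 - sqrt(5)/2)*conj(-1/2 + sqrt(5)/2) + 5*(1)*conj(0) + 5*(1)*conj(0)]
      = (1/20)[(18) + (-2) + (1 + sqrt(5)) + (-7*sqrt(5) - 9) + (1 - sqrt(5)) + (-9 + 7*sqrt(5)) + (0) + (0)] = 0/20 = 0
  <chi_rho, chi_8> = (1/20)[1*(9)*conj(2) + 1*(1)*conj(2) + 2*(-3/2 - sqrt(5)/2)*conj(-sqrt(5)/2 - 1/2) + 2*(sqrt(5)/2 + 13/2)*conj(-1/2 + sqrt(5)/2) + 2*(-3/2 + sqrt(5)/2)*conj(-1/2 + sqrt(5)/2) + 2*(13/2 - sqrt(5)/2)*conj(-sqrt(5)/2 - 1/2) + 5*(1)*conj(0) + 5*(1)*conj(0)]
      = (1/20)[(18) + (2) + (4 + 2*sqrt(5)) + (-4 + 6*sqrt(5)) + (4 - 2*sqrt(5)) + (-6*sqrt(5) - 4) + (0) + (0)] = 20/20 = 1
Dimension check: dim(rho) = sum (mult * dim) = 2*1 + 1*1 + 2*1 + 2*1 + 0*2 + 0*2 + 0*2 + 1*2 = 9 = chi_rho(e) = 9.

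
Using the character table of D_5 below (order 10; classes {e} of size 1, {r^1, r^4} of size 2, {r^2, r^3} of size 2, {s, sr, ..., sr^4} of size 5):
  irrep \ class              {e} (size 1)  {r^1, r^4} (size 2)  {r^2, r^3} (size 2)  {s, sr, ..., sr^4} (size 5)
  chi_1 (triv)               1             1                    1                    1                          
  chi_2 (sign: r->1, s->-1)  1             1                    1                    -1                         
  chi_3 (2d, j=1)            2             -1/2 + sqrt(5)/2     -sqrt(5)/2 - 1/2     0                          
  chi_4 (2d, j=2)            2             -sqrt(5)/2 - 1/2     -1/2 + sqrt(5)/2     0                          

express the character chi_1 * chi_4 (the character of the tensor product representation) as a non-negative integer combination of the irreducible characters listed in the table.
chi_1 tensor chi_4 = chi_4 (all other irreducibles have multiplicity 0).

Details: The character of a tensor product is the pointwise product (chi_1 * chi_4)(C) = chi_1(C) * chi_4(C):
  {e}: (1)*(2), {r^1, r^4}: (1)*(-sqrt(5)/2 - 1/2), {r^2, r^3}: (1)*(-1/2 + sqrt(5)/2), {s, sr, ..., sr^4}: (1)*(0)
so (chi_1 * chi_4) takes values
  {e} -> 2, {r^1, r^4} -> -sqrt(5)/2 - 1/2, {r^2, r^3} -> -1/2 + sqrt(5)/2, {s, sr, ..., sr^4} -> 0.
Now take the inner product of this character with each irreducible chi from the table, <chi_1*chi_4, chi> = (1/10) sum_C |C| (chi_1*chi_4)(C) conj(chi(C)):
  <chi_1*chi_4, chi_1> = (1/10)[1*(2)*conj(1) + 2*(-sqrt(5)/2 - 1/2)*conj(1) + 2*(-1/2 + sqrt(5)/2)*conj(1) + 5*(0)*conj(1)]
      = (1/10)[(2) + (-sqrt(5) - 1) + (-1 + sqrt(5)) + (0)] = 0/10 = 0
  <chi_1*chi_4, chi_2> = (1/10)[1*(2)*conj(1) + 2*(-sqrt(5)/2 - 1/2)*conj(1) + 2*(-1/2 + sqrt(5)/2)*conj(1) + 5*(0)*conj(-1)]
      = (1/10)[(2) + (-sqrt(5) - 1) + (-1 + sqrt(5)) + (0)] = 0/10 = 0
  <chi_1*chi_4, chi_3> = (1/10)[1*(2)*conj(2) + 2*(-sqrt(5)/2 - 1/2)*conj(-1/2 + sqrt(5)/2) + 2*(-1/2 + sqrt(5)/2)*conj(-sqrt(5)/2 - 1/2) + 5*(0)*conj(0)]
      = (1/10)[(4) + (-2) + (-2) + (0)] = 0/10 = 0
  <chi_1*chi_4, chi_4> = (1/10)[1*(2)*conj(2) + 2*(-sqrt(5)/2 - 1/2)*conj(-sqrt(5)/2 - 1/2) + 2*(-1/2 + sqrt(5)/2)*conj(-1/2 + sqrt(5)/2) + 5*(0)*conj(0)]
      = (1/10)[(4) + (sqrt(5) + 3) + (3 - sqrt(5)) + (0)] = 10/10 = 1
Hence the multiplicities are chi_4: 1. Dimension check: dim(chi_1)*dim(chi_4) = 1*2 = 2 and sum (mult * dim) = 1*2 = 2.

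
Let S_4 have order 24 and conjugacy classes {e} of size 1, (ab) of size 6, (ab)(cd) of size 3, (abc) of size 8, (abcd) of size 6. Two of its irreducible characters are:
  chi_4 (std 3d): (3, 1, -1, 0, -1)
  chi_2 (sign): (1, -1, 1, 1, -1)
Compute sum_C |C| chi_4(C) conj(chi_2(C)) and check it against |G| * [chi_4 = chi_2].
Sum = 0; so <chi_4, chi_2> = 0 (distinct irreducibles are orthogonal).

Working: Compute term by term over conjugacy classes (|C| * chi_4(C) * conj(chi_2(C))):
  1*(3)*conj(1) + 6*(1)*conj(-1) + 3*(-1)*conj(1) + 8*(0)*conj(1) + 6*(-1)*conj(-1)
  = (3) + (-6) + (-3) + (0) + (6)
  = 0.
Dividing by |G| = 24 gives 0/24 = 0, matching the row-orthogonality relation <chi_4, chi_2> = [chi_4 = chi_2].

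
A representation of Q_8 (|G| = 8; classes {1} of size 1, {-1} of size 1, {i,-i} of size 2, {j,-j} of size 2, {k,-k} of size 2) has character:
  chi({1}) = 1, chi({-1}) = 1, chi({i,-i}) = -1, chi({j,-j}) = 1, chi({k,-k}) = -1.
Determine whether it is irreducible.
Irreducible: <chi, chi> = 1.

Explanation: <chi, chi> = (1/|G|) sum_C |C| * |chi(C)|^2 = (1/8)[1*|1|^2 + 1*|1|^2 + 2*|-1|^2 + 2*|1|^2 + 2*|-1|^2]
  = (1/8)[(1) + (1) + (2) + (2) + (2)] = 8/8 = 1.
A character is irreducible iff <chi, chi> = 1, so this representation is irreducible.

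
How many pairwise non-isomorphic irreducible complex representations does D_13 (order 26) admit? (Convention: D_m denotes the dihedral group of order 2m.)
8

Reasoning: The number of irreducible complex representations of a finite group equals its number of conjugacy classes. D_13 has 8 conjugacy classes ((n+3)/2 for n odd), so D_13 (order 26) has exactly 8 irreducible complex representations.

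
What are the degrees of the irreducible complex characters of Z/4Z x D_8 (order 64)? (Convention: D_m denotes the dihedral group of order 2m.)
Dimensions: 1, 1, 1, 1, 1, 1, 1, 1, 1, 1, 1, 1, 1, 1, 1, 1, 2, 2, 2, 2, 2, 2, 2, 2, 2, 2, 2, 2

Proof sketch: There are 28 irreducibles (= number of conjugacy classes). Their dimensions d_i satisfy sum d_i^2 = |G| = 64: 1 + 1 + 1 + 1 + 1 + 1 + 1 + 1 + 1 + 1 + 1 + 1 + 1 + 1 + 1 + 1 + 4 + 4 + 4 + 4 + 4 + 4 + 4 + 4 + 4 + 4 + 4 + 4 = 64. (For the product with Z/4Z: each of the 4 1-dim characters of Z/4Z tensors with each irrep of D_8, giving 4 copies of each D_8-dimension.)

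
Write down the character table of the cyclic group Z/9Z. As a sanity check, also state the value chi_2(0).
Character table of Z/9Z (irreps indexed chi_0,...,chi_8 with chi_k(m) = zeta_9^(k*m), zeta_9 = exp(2*pi*i/9)):
  irrep \ class  {0} (size 1)  {1} (size 1)    {2} (size 1)    {3} (size 1)    {4} (size 1)    {5} (size 1)    {6} (size 1)    {7} (size 1)    {8} (size 1)  
  chi_0          1             1               1               1               1               1               1               1               1             
  chi_1          1             exp(2*I*pi/9)   exp(4*I*pi/9)   exp(2*I*pi/3)   exp(8*I*pi/9)   exp(-8*I*pi/9)  exp(-2*I*pi/3)  exp(-4*I*pi/9)  exp(-2*I*pi/9)
  chi_2          1             exp(4*I*pi/9)   exp(8*I*pi/9)   exp(-2*I*pi/3)  exp(-2*I*pi/9)  exp(2*I*pi/9)   exp(2*I*pi/3)   exp(-8*I*pi/9)  exp(-4*I*pi/9)
  chi_3          1             exp(2*I*pi/3)   exp(-2*I*pi/3)  1               exp(2*I*pi/3)   exp(-2*I*pi/3)  1               exp(2*I*pi/3)   exp(-2*I*pi/3)
  chi_4          1             exp(8*I*pi/9)   exp(-2*I*pi/9)  exp(2*I*pi/3)   exp(-4*I*pi/9)  exp(4*I*pi/9)   exp(-2*I*pi/3)  exp(2*I*pi/9)   exp(-8*I*pi/9)
  chi_5          1             exp(-8*I*pi/9)  exp(2*I*pi/9)   exp(-2*I*pi/3)  exp(4*I*pi/9)   exp(-4*I*pi/9)  exp(2*I*pi/3)   exp(-2*I*pi/9)  exp(8*I*pi/9) 
  chi_6          1             exp(-2*I*pi/3)  exp(2*I*pi/3)   1               exp(-2*I*pi/3)  exp(2*I*pi/3)   1               exp(-2*I*pi/3)  exp(2*I*pi/3) 
  chi_7          1             exp(-4*I*pi/9)  exp(-8*I*pi/9)  exp(2*I*pi/3)   exp(2*I*pi/9)   exp(-2*I*pi/9)  exp(-2*I*pi/3)  exp(8*I*pi/9)   exp(4*I*pi/9) 
  chi_8          1             exp(-2*I*pi/9)  exp(-4*I*pi/9)  exp(-2*I*pi/3)  exp(-8*I*pi/9)  exp(8*I*pi/9)   exp(2*I*pi/3)   exp(4*I*pi/9)   exp(2*I*pi/9) 

Spot check: chi_2(0) = zeta_9^(2*0) = zeta_9^0 = 1.

Argument: Z/9Z is abelian, so all 9 irreducible complex representations are 1-dimensional. They are given by chi_k(m) = zeta_9^(k*m) for k = 0,...,8. Row orthogonality: sum_m chi_k(m) conj(chi_l(m)) = 9 * [k = l].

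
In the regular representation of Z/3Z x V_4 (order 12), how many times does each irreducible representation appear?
Each irreducible V_i of dimension d_i appears with multiplicity d_i, i.e. rho_reg = (direct sum over all irreducibles V_i) d_i V_i. The irreducible dimensions for Z/3Z x V_4 are 1, 1, 1, 1, 1, 1, 1, 1, 1, 1, 1, 1: 12 irreducibles of dimension 1, each with multiplicity 1. Total dimension 12*1*1 = 12 = |G|.

Reasoning: General theorem: in the regular representation of a finite group G, each irreducible appears with multiplicity equal to its dimension. Check: dim(rho_reg) = sum d_i^2 = 1 + 1 + 1 + 1 + 1 + 1 + 1 + 1 + 1 + 1 + 1 + 1 = 12 = |G|.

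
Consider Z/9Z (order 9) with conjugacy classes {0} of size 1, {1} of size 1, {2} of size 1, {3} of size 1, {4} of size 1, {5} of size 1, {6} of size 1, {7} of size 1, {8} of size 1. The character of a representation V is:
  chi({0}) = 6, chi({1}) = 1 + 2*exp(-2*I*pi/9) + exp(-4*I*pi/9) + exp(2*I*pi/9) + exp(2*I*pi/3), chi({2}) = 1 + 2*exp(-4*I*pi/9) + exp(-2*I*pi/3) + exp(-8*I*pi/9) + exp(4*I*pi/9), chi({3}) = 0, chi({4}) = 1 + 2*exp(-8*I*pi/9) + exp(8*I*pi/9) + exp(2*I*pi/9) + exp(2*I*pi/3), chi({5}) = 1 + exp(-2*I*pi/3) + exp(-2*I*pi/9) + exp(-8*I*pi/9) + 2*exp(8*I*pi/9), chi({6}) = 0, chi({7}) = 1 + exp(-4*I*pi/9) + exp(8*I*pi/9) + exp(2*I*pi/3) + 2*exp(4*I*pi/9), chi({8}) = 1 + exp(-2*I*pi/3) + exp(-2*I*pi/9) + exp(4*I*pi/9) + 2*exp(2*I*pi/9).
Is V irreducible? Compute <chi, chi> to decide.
Not irreducible (reducible): <chi, chi> = 8 > 1.

Explanation: <chi, chi> = (1/|G|) sum_C |C| * |chi(C)|^2 = (1/9)[1*|6|^2 + 1*|1 + 2*exp(-2*I*pi/9) + exp(-4*I*pi/9) + exp(2*I*pi/9) + exp(2*I*pi/3)|^2 + 1*|1 + 2*exp(-4*I*pi/9) + exp(-2*I*pi/3) + exp(-8*I*pi/9) + exp(4*I*pi/9)|^2 + 1*|0|^2 + 1*|1 + 2*exp(-8*I*pi/9) + exp(8*I*pi/9) + exp(2*I*pi/9) + exp(2*I*pi/3)|^2 + 1*|1 + exp(-2*I*pi/3) + exp(-2*I*pi/9) + exp(-8*I*pi/9) + 2*exp(8*I*pi/9)|^2 + 1*|0|^2 + 1*|1 + exp(-4*I*pi/9) + exp(8*I*pi/9) + exp(2*I*pi/3) + 2*exp(4*I*pi/9)|^2 + 1*|1 + exp(-2*I*pi/3) + exp(-2*I*pi/9) + exp(4*I*pi/9) + 2*exp(2*I*pi/9)|^2]
  = (1/9)[(36) + (8 + 4*exp(-4*I*pi/9) + 5*exp(-2*I*pi/9) + 2*exp(-2*I*pi/3) + 3*exp(-8*I*pi/9) + 3*exp(8*I*pi/9) + 2*exp(2*I*pi/3) + 5*exp(2*I*pi/9) + 4*exp(4*I*pi/9)) + (8 + 5*exp(-4*I*pi/9) + 3*exp(-2*I*pi/9) + 2*exp(-2*I*pi/3) + 4*exp(-8*I*pi/9) + 4*exp(8*I*pi/9) + 2*exp(2*I*pi/3) + 3*exp(2*I*pi/9) + 5*exp(4*I*pi/9)) + (0) + (8 + 3*exp(-4*I*pi/9) + 4*exp(-2*I*pi/9) + 2*exp(-2*I*pi/3) + 5*exp(-8*I*pi/9) + 5*exp(8*I*pi/9) + 2*exp(2*I*pi/3) + 4*exp(2*I*pi/9) + 3*exp(4*I*pi/9)) + (8 + 3*exp(-4*I*pi/9) + 4*exp(-2*I*pi/9) + 2*exp(-2*I*pi/3) + 5*exp(-8*I*pi/9) + 5*exp(8*I*pi/9) + 2*exp(2*I*pi/3) + 4*exp(2*I*pi/9) + 3*exp(4*I*pi/9)) + (0) + (8 + 5*exp(-4*I*pi/9) + 3*exp(-2*I*pi/9) + 2*exp(-2*I*pi/3) + 4*exp(-8*I*pi/9) + 4*exp(8*I*pi/9) + 2*exp(2*I*pi/3) + 3*exp(2*I*pi/9) + 5*exp(4*I*pi/9)) + (8 + 4*exp(-4*I*pi/9) + 5*exp(-2*I*pi/9) + 2*exp(-2*I*pi/3) + 3*exp(-8*I*pi/9) + 3*exp(8*I*pi/9) + 2*exp(2*I*pi/3) + 5*exp(2*I*pi/9) + 4*exp(4*I*pi/9))] = 72/9 = 8.
(Exp terms are combined using exp(i*s)*conj(exp(i*t)) = exp(i*(s-t)), and sums of them are collapsed using the identity that for every m > 1 the m distinct m-th roots of unity sum to 0, e.g. 1 + exp(2*I*pi/3) + exp(-2*I*pi/3) = 0.)
A character is irreducible iff <chi, chi> = 1, so this representation is reducible.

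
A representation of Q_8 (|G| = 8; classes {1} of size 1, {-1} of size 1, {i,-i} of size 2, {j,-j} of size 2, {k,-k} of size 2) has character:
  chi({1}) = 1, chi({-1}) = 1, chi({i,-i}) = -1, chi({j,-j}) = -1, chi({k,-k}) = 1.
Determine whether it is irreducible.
Irreducible: <chi, chi> = 1.

Explanation: <chi, chi> = (1/|G|) sum_C |C| * |chi(C)|^2 = (1/8)[1*|1|^2 + 1*|1|^2 + 2*|-1|^2 + 2*|-1|^2 + 2*|1|^2]
  = (1/8)[(1) + (1) + (2) + (2) + (2)] = 8/8 = 1.
A character is irreducible iff <chi, chi> = 1, so this representation is irreducible.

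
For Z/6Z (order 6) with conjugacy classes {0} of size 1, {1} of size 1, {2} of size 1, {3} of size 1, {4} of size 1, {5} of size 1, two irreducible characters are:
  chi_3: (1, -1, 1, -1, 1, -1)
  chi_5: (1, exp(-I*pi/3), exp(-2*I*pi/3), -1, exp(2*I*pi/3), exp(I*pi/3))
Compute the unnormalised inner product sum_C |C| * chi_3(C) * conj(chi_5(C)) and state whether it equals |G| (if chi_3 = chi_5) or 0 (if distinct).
Sum = 0; so <chi_3, chi_5> = 0 (distinct irreducibles are orthogonal).

Proof sketch: Compute term by term over conjugacy classes (|C| * chi_3(C) * conj(chi_5(C))):
  1*(1)*conj(1) + 1*(-1)*conj(exp(-I*pi/3)) + 1*(1)*conj(exp(-2*I*pi/3)) + 1*(-1)*conj(-1) + 1*(1)*conj(exp(2*I*pi/3)) + 1*(-1)*conj(exp(I*pi/3))
  = (1) + (-exp(I*pi/3)) + (exp(2*I*pi/3)) + (1) + (exp(-2*I*pi/3)) + (-exp(-I*pi/3))
  = 0.
(Exp terms are combined using exp(i*s)*conj(exp(i*t)) = exp(i*(s-t)), and sums of them are collapsed using the identity that for every m > 1 the m distinct m-th roots of unity sum to 0, e.g. 1 + exp(2*I*pi/3) + exp(-2*I*pi/3) = 0.)
Dividing by |G| = 6 gives 0/6 = 0, matching the row-orthogonality relation <chi_3, chi_5> = [chi_3 = chi_5].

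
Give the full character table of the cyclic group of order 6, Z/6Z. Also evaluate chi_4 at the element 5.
Character table of Z/6Z (irreps indexed chi_0,...,chi_5 with chi_k(m) = zeta_6^(k*m), zeta_6 = exp(2*pi*i/6)):
  irrep \ class  {0} (size 1)  {1} (size 1)    {2} (size 1)    {3} (size 1)  {4} (size 1)    {5} (size 1)  
  chi_0          1             1               1               1             1               1             
  chi_1          1             exp(I*pi/3)     exp(2*I*pi/3)   -1            exp(-2*I*pi/3)  exp(-I*pi/3)  
  chi_2          1             exp(2*I*pi/3)   exp(-2*I*pi/3)  1             exp(2*I*pi/3)   exp(-2*I*pi/3)
  chi_3          1             -1              1               -1            1               -1            
  chi_4          1             exp(-2*I*pi/3)  exp(2*I*pi/3)   1             exp(-2*I*pi/3)  exp(2*I*pi/3) 
  chi_5          1             exp(-I*pi/3)    exp(-2*I*pi/3)  -1            exp(2*I*pi/3)   exp(I*pi/3)   

Spot check: chi_4(5) = zeta_6^(4*5) = zeta_6^20 = exp(2*I*pi/3).

Why: Z/6Z is abelian, so all 6 irreducible complex representations are 1-dimensional. They are given by chi_k(m) = zeta_6^(k*m) for k = 0,...,5. Row orthogonality: sum_m chi_k(m) conj(chi_l(m)) = 6 * [k = l].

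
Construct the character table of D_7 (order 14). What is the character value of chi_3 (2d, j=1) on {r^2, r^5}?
Conjugacy classes: {e} of size 1, {r^1, r^6} of size 2, {r^2, r^5} of size 2, {r^3, r^4} of size 2, {s, sr, ..., sr^6} of size 7.
Character table:
  irrep \ class              {e} (size 1)  {r^1, r^6} (size 2)  {r^2, r^5} (size 2)  {r^3, r^4} (size 2)  {s, sr, ..., sr^6} (size 7)
  chi_1 (triv)               1             1                    1                    1                    1                          
  chi_2 (sign: r->1, s->-1)  1             1                    1                    1                    -1                         
  chi_3 (2d, j=1)            2             2*cos(2*pi/7)        -2*cos(3*pi/7)       -2*cos(pi/7)         0                          
  chi_4 (2d, j=2)            2             -2*cos(3*pi/7)       -2*cos(pi/7)         2*cos(2*pi/7)        0                          
  chi_5 (2d, j=3)            2             -2*cos(pi/7)         2*cos(2*pi/7)        -2*cos(3*pi/7)       0                          

Spot check: chi_3 (2d, j=1) on {r^2, r^5} = -2*cos(3*pi/7).

Solution. D_7 has order 2*7 = 14 with 5 conjugacy classes, hence 5 irreducibles. Sum of squared dims 1 + 1 + 4 + 4 + 4 = 14 = |G|. Linear characters come from the abelianisation; the 2-dimensional irreps have character r^k -> 2*cos(2*pi*j*k/7), reflections -> 0.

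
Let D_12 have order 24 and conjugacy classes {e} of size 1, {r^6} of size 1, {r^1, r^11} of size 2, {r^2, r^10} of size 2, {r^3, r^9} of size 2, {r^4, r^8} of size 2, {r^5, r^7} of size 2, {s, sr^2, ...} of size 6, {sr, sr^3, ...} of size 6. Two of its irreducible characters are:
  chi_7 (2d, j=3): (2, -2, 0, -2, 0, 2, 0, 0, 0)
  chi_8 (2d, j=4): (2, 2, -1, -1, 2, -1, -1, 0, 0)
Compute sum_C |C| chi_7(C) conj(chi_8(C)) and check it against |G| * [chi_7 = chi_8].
Sum = 0; so <chi_7, chi_8> = 0 (distinct irreducibles are orthogonal).

Reasoning: Compute term by term over conjugacy classes (|C| * chi_7(C) * conj(chi_8(C))):
  1*(2)*conj(2) + 1*(-2)*conj(2) + 2*(0)*conj(-1) + 2*(-2)*conj(-1) + 2*(0)*conj(2) + 2*(2)*conj(-1) + 2*(0)*conj(-1) + 6*(0)*conj(0) + 6*(0)*conj(0)
  = (4) + (-4) + (0) + (4) + (0) + (-4) + (0) + (0) + (0)
  = 0.
Dividing by |G| = 24 gives 0/24 = 0, matching the row-orthogonality relation <chi_7, chi_8> = [chi_7 = chi_8].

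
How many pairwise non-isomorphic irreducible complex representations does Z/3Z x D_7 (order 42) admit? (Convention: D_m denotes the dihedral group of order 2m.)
15

Argument: The number of irreducible complex representations of a finite group equals its number of conjugacy classes. For a direct product, #classes(G x H) = #classes(G) * #classes(H). Z/3Z has 3 classes (abelian), D_7 has 5 classes, so 3 * 5 = 15, so Z/3Z x D_7 (order 42) has exactly 15 irreducible complex representations.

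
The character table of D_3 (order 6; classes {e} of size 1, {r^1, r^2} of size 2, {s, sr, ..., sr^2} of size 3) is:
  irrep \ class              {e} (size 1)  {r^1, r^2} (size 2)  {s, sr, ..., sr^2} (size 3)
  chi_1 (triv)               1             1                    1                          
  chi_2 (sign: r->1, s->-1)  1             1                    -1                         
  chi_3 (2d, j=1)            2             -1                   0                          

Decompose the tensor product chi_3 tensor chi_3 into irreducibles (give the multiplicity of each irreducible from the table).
chi_3 tensor chi_3 = chi_1 + chi_2 + chi_3 (all other irreducibles have multiplicity 0).

Explanation: The character of a tensor product is the pointwise product (chi_3 * chi_3)(C) = chi_3(C) * chi_3(C):
  {e}: (2)*(2), {r^1, r^2}: (-1)*(-1), {s, sr, ..., sr^2}: (0)*(0)
so (chi_3 * chi_3) takes values
  {e} -> 4, {r^1, r^2} -> 1, {s, sr, ..., sr^2} -> 0.
Now take the inner product of this character with each irreducible chi from the table, <chi_3*chi_3, chi> = (1/6) sum_C |C| (chi_3*chi_3)(C) conj(chi(C)):
  <chi_3*chi_3, chi_1> = (1/6)[1*(4)*conj(1) + 2*(1)*conj(1) + 3*(0)*conj(1)]
      = (1/6)[(4) + (2) + (0)] = 6/6 = 1
  <chi_3*chi_3, chi_2> = (1/6)[1*(4)*conj(1) + 2*(1)*conj(1) + 3*(0)*conj(-1)]
      = (1/6)[(4) + (2) + (0)] = 6/6 = 1
  <chi_3*chi_3, chi_3> = (1/6)[1*(4)*conj(2) + 2*(1)*conj(-1) + 3*(0)*conj(0)]
      = (1/6)[(8) + (-2) + (0)] = 6/6 = 1
Hence the multiplicities are chi_1: 1, chi_2: 1, chi_3: 1. Dimension check: dim(chi_3)*dim(chi_3) = 2*2 = 4 and sum (mult * dim) = 1*1 + 1*1 + 1*2 = 4.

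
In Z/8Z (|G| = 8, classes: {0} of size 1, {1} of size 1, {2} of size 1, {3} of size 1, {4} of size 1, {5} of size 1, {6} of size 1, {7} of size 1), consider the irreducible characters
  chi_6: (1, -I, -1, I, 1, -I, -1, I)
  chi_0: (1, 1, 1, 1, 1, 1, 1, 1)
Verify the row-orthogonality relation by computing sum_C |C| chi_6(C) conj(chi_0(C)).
Sum = 0; so <chi_6, chi_0> = 0 (distinct irreducibles are orthogonal).

Explanation: Compute term by term over conjugacy classes (|C| * chi_6(C) * conj(chi_0(C))):
  1*(1)*conj(1) + 1*(-I)*conj(1) + 1*(-1)*conj(1) + 1*(I)*conj(1) + 1*(1)*conj(1) + 1*(-I)*conj(1) + 1*(-1)*conj(1) + 1*(I)*conj(1)
  = (1) + (-I) + (-1) + (I) + (1) + (-I) + (-1) + (I)
  = 0.
(Exp terms are combined using exp(i*s)*conj(exp(i*t)) = exp(i*(s-t)), and sums of them are collapsed using the identity that for every m > 1 the m distinct m-th roots of unity sum to 0, e.g. 1 + exp(2*I*pi/3) + exp(-2*I*pi/3) = 0.)
Dividing by |G| = 8 gives 0/8 = 0, matching the row-orthogonality relation <chi_6, chi_0> = [chi_6 = chi_0].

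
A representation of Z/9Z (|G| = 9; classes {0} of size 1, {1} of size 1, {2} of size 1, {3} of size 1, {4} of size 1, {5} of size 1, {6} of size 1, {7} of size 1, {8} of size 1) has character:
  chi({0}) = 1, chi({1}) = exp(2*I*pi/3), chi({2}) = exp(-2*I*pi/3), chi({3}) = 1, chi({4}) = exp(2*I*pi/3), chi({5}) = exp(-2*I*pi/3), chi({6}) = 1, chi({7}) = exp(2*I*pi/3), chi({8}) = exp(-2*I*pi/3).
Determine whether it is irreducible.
Irreducible: <chi, chi> = 1.

Proof sketch: <chi, chi> = (1/|G|) sum_C |C| * |chi(C)|^2 = (1/9)[1*|1|^2 + 1*|exp(2*I*pi/3)|^2 + 1*|exp(-2*I*pi/3)|^2 + 1*|1|^2 + 1*|exp(2*I*pi/3)|^2 + 1*|exp(-2*I*pi/3)|^2 + 1*|1|^2 + 1*|exp(2*I*pi/3)|^2 + 1*|exp(-2*I*pi/3)|^2]
  = (1/9)[(1) + (1) + (1) + (1) + (1) + (1) + (1) + (1) + (1)] = 9/9 = 1.
(Exp terms are combined using exp(i*s)*conj(exp(i*t)) = exp(i*(s-t)), and sums of them are collapsed using the identity that for every m > 1 the m distinct m-th roots of unity sum to 0, e.g. 1 + exp(2*I*pi/3) + exp(-2*I*pi/3) = 0.)
A character is irreducible iff <chi, chi> = 1, so this representation is irreducible.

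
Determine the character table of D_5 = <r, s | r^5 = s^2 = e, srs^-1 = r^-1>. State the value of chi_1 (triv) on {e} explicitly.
Conjugacy classes: {e} of size 1, {r^1, r^4} of size 2, {r^2, r^3} of size 2, {s, sr, ..., sr^4} of size 5.
Character table:
  irrep \ class              {e} (size 1)  {r^1, r^4} (size 2)  {r^2, r^3} (size 2)  {s, sr, ..., sr^4} (size 5)
  chi_1 (triv)               1             1                    1                    1                          
  chi_2 (sign: r->1, s->-1)  1             1                    1                    -1                         
  chi_3 (2d, j=1)            2             -1/2 + sqrt(5)/2     -sqrt(5)/2 - 1/2     0                          
  chi_4 (2d, j=2)            2             -sqrt(5)/2 - 1/2     -1/2 + sqrt(5)/2     0                          

Spot check: chi_1 (triv) on {e} = 1.

Explanation: D_5 has order 2*5 = 10 with 4 conjugacy classes, hence 4 irreducibles. Sum of squared dims 1 + 1 + 4 + 4 = 10 = |G|. Linear characters come from the abelianisation; the 2-dimensional irreps have character r^k -> 2*cos(2*pi*j*k/5), reflections -> 0.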